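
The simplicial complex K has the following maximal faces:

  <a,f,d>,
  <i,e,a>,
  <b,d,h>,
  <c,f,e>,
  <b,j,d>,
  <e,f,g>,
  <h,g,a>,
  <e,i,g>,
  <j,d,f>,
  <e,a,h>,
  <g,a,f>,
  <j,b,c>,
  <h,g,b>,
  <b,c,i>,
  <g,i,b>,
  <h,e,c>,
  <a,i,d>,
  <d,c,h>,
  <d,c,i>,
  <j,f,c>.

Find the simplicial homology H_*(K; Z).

H_0 = Z,  H_1 = Z × Z/2,  H_2 = 0.

Fix the vertex order a < b < c < d < e < f < g < h < i < j and write every simplex with vertices in increasing order. Then dim K = 2 and the simplices of K are:

  0-simplices (10): a, b, c, d, e, f, g, h, i, j
  1-simplices (30): ad, ae, af, ag, ah, ai, bc, bd, bg, bh, bi, bj, cd, ce, cf, ch, ci, cj, df, dh, di, dj, ef, eg, eh, ei, fg, fj, gh, gi
  2-simplices (20): adf, adi, aeh, aei, afg, agh, bci, bcj, bdh, bdj, bgh, bgi, cdh, cdi, cef, ceh, cfj, dfj, efg, egi

so the chain groups are C_0 ≅ Z^10, C_1 ≅ Z^30, C_2 ≅ Z^20.

The boundary map ∂_1: C_1 → C_0 maps an edge to its endpoints' difference, ∂[p,q] = q − p. For instance
  ∂ef = f − e.
The 10×30 boundary matrix has rank 9 and Smith normal form diag(1,1,1,1,1,1,1,1,1).

The boundary map ∂_2: C_2 → C_1 maps a triangle to the signed sum of its edges. For instance
  ∂cef = ef − cf + ce,
  ∂agh = gh − ah + ag.
The 30×20 boundary matrix has rank 20 and Smith normal form diag(1,1,1,1,1,1,1,1,1,1,1,1,1,1,1,1,1,1,1,2).

Reading off H_k = ker ∂_k / im ∂_{k+1}:

  H_0: rank C_0 − rank ∂_1 = 10 − 9 = 1, and the invariant factors of ∂_1 are all 1, so H_0 ≅ Z.
  H_1: rank ker ∂_1 − rank ∂_2 = (30 − 9) − 20 = 1, and ∂_2 has invariant factor 2 > 1, so H_1 ≅ Z × Z/2.
  H_2: rank ker ∂_2 − rank ∂_3 = (20 − 20) − 0 = 0, and there is no ∂_3, so H_2 ≅ 0.

As a check, the Euler characteristic is 10 − 30 + 20 = 0, which agrees with 1 − 1 + 0 = 0.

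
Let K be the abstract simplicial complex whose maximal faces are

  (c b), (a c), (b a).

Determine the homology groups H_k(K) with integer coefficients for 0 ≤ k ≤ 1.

H_0 = Z,  H_1 = Z.

We work with the vertex ordering a < b < c. The simplices of K, each written with vertices in increasing order, are:

  0-simplices (3): a, b, c
  1-simplices (3): ab, ac, bc

giving chain groups C_0 ≅ Z^3, C_1 ≅ Z^3.

The boundary map ∂_1: C_1 → C_0 is given by ∂[p,q] = [q] − [p].
The resulting 3×3 matrix has rank 2, and its Smith normal form has invariant factors (1,1).

Reading off H_k = ker ∂_k / im ∂_{k+1}:

  H_0: rank C_0 − rank ∂_1 = 3 − 2 = 1, and the invariant factors of ∂_1 are all 1, so H_0 ≅ Z.
  H_1: rank ker ∂_1 − rank ∂_2 = (3 − 2) − 0 = 1, and there is no ∂_2, so H_1 ≅ Z.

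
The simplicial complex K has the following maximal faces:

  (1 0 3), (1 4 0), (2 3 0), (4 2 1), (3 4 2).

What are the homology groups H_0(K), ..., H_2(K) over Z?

Order the vertices as 0 < 1 < 2 < 3 < 4. Listing each simplex with vertices in this order, K has dimension 2 with simplices:

  0-simplices (5): [0], [1], [2], [3], [4]
  1-simplices (10): [0,1], [0,2], [0,3], [0,4], [1,2], [1,3], [1,4], [2,3], [2,4], [3,4]
  2-simplices (5): [0,1,3], [0,1,4], [0,2,3], [1,2,4], [2,3,4]

so the chain groups are C_0 ≅ Z^5, C_1 ≅ Z^10, C_2 ≅ Z^5.

∂_1: C_1 → C_0 maps an edge to its endpoints' difference, ∂[p,q] = q − p.
The 5×10 boundary matrix has rank 4 and Smith normal form diag(1,1,1,1).

∂_2: C_2 → C_1 acts by ∂[p,q,r] = [q,r] − [p,r] + [p,q]. For instance
  ∂[0,1,3] = [1,3] − [0,3] + [0,1],
  ∂[2,3,4] = [3,4] − [2,4] + [2,3].
The resulting 10×5 matrix has rank 5, and its Smith normal form has invariant factors (1,1,1,1,1).

Reading off H_k = ker ∂_k / im ∂_{k+1}:

  H_0: rank C_0 − rank ∂_1 = 5 − 4 = 1, and the invariant factors of ∂_1 are all 1, so H_0 ≅ Z.
  H_1: rank ker ∂_1 − rank ∂_2 = (10 − 4) − 5 = 1, and the invariant factors of ∂_2 are all 1, so H_1 ≅ Z.
  H_2: rank ker ∂_2 − rank ∂_3 = (5 − 5) − 0 = 0, and there is no ∂_3, so H_2 ≅ 0.

(K is a triangulation of the Möbius band.)

H_0 ≅ Z,  H_1 ≅ Z,  H_2 = 0.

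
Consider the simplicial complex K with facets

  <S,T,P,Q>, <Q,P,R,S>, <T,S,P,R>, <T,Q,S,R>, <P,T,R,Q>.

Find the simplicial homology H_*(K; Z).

Order the vertices as P < Q < R < S < T. Listing each simplex with vertices in this order, K has dimension 3 with simplices:

  0-simplices (5): P, Q, R, S, T
  1-simplices (10): PQ, PR, PS, PT, QR, QS, QT, RS, RT, ST
  2-simplices (10): PQR, PQS, PQT, PRS, PRT, PST, QRS, QRT, QST, RST
  3-simplices (5): PQRS, PQRT, PQST, PRST, QRST

Hence C_0 ≅ Z^5, C_1 ≅ Z^10, C_2 ≅ Z^10, C_3 ≅ Z^5.

∂_1: C_1 → C_0 sends each edge [p,q] (with p < q) to q − p. For instance
  ∂PS = S − P.
The resulting 5×10 matrix has rank 4, and its Smith normal form has invariant factors (1,1,1,1).

The boundary map ∂_2: C_2 → C_1 acts by ∂[p,q,r] = [q,r] − [p,r] + [p,q]. For instance
  ∂QRS = RS − QS + QR,
  ∂QRT = RT − QT + QR.
As a 10×10 matrix over Z this has rank 6, with invariant factors (1,1,1,1,1,1).

Boundary ∂_3: C_3 → C_2 sends each 3-simplex σ to the alternating sum Σ_i (−1)^i (σ with its i-th vertex removed). For instance
  ∂QRST = RST − QST + QRT − QRS,
  ∂PRST = RST − PST + PRT − PRS.
This gives a 10×5 integer matrix of rank 4; reducing to Smith normal form yields diagonal entries (1,1,1,1).

Computing H_k = (kernel of ∂_k) / (image of ∂_{k+1}):

  H_0: rank C_0 − rank ∂_1 = 5 − 4 = 1, and the invariant factors of ∂_1 are all 1, so H_0 ≅ Z.
  H_1: rank ker ∂_1 − rank ∂_2 = (10 − 4) − 6 = 0, and the invariant factors of ∂_2 are all 1, so H_1 ≅ 0.
  H_2: rank ker ∂_2 − rank ∂_3 = (10 − 6) − 4 = 0, and the invariant factors of ∂_3 are all 1, so H_2 ≅ 0.
  H_3: rank ker ∂_3 − rank ∂_4 = (5 − 4) − 0 = 1, and there is no ∂_4, so H_3 ≅ Z.

As a check, the Euler characteristic is 5 − 10 + 10 − 5 = 0, which agrees with 1 − 0 + 0 − 1 = 0.

H_0 ≅ Z,  H_1 = 0,  H_2 = 0,  H_3 ≅ Z.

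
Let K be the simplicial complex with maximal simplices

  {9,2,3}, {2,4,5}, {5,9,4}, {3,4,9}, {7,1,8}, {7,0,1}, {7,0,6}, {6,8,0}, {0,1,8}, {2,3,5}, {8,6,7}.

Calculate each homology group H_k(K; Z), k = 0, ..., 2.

H_0 ≅ Z^2,  H_1 ≅ Z,  H_2 ≅ Z.

K has 10 vertices, 19 edges, 11 triangles.
rank ∂_0 = 0, rank ∂_1 = 8 ⇒ b_0 = 10 − 0 − 8 = 2; all invariant factors of ∂_1 are 1 so no torsion. So H_0 = Z^2.
rank ∂_1 = 8, rank ∂_2 = 10 ⇒ b_1 = 19 − 8 − 10 = 1; all invariant factors of ∂_2 are 1 so no torsion. So H_1 = Z.
rank ∂_2 = 10, rank ∂_3 = 0 ⇒ b_2 = 11 − 10 − 0 = 1. So H_2 = Z.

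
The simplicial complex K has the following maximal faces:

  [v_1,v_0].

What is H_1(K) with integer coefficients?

H_1 ≅ 0.

Order the vertices as v_0 < v_1. Listing each simplex with vertices in this order, K has dimension 1 with simplices:

  0-simplices (2): [v_0], [v_1]
  1-simplices (1): [v_0,v_1]

so the chain groups are C_0 ≅ Z^2, C_1 ≅ Z^1.

∂_1: C_1 → C_0 maps an edge to its endpoints' difference, ∂[p,q] = q − p.
The resulting 2×1 matrix has rank 1, and its Smith normal form has invariant factors (1).

Now H_k = ker ∂_k / im ∂_{k+1}, so:

  H_1: rank ker ∂_1 − rank ∂_2 = (1 − 1) − 0 = 0, and there is no ∂_2, so H_1 = 0.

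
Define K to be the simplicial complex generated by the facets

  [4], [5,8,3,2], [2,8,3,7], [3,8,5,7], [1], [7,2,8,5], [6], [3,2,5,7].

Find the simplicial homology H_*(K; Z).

Fix the vertex order 1 < 2 < 3 < 4 < 5 < 6 < 7 < 8 and write every simplex with vertices in increasing order. Then dim K = 3 and the simplices of K are:

  0-simplices (8): [1], [2], [3], [4], [5], [6], [7], [8]
  1-simplices (10): [2,3], [2,5], [2,7], [2,8], [3,5], [3,7], [3,8], [5,7], [5,8], [7,8]
  2-simplices (10): [2,3,5], [2,3,7], [2,3,8], [2,5,7], [2,5,8], [2,7,8], [3,5,7], [3,5,8], [3,7,8], [5,7,8]
  3-simplices (5): [2,3,5,7], [2,3,5,8], [2,3,7,8], [2,5,7,8], [3,5,7,8]

Hence C_0 ≅ Z^8, C_1 ≅ Z^10, C_2 ≅ Z^10, C_3 ≅ Z^5.

Boundary ∂_1: C_1 → C_0 is given by ∂[p,q] = [q] − [p]. For instance
  ∂[5,8] = [8] − [5].
The resulting 8×10 matrix has rank 4, and its Smith normal form has invariant factors (1,1,1,1).

The boundary map ∂_2: C_2 → C_1 maps a triangle to the signed sum of its edges. For instance
  ∂[3,5,8] = [5,8] − [3,8] + [3,5],
  ∂[2,5,7] = [5,7] − [2,7] + [2,5].
As a 10×10 matrix over Z this has rank 6, with invariant factors (1,1,1,1,1,1).

The boundary map ∂_3: C_3 → C_2 sends each 3-simplex σ to the alternating sum Σ_i (−1)^i (σ with its i-th vertex removed). For instance
  ∂[2,3,7,8] = [3,7,8] − [2,7,8] + [2,3,8] − [2,3,7],
  ∂[2,5,7,8] = [5,7,8] − [2,7,8] + [2,5,8] − [2,5,7].
This gives a 10×5 integer matrix of rank 4; reducing to Smith normal form yields diagonal entries (1,1,1,1).

Now H_k = ker ∂_k / im ∂_{k+1}, so:

  H_0: rank C_0 − rank ∂_1 = 8 − 4 = 4, and the invariant factors of ∂_1 are all 1, so H_0 ≅ Z^4.
  H_1: rank ker ∂_1 − rank ∂_2 = (10 − 4) − 6 = 0, and the invariant factors of ∂_2 are all 1, so H_1 ≅ 0.
  H_2: rank ker ∂_2 − rank ∂_3 = (10 − 6) − 4 = 0, and the invariant factors of ∂_3 are all 1, so H_2 ≅ 0.
  H_3: rank ker ∂_3 − rank ∂_4 = (5 − 4) − 0 = 1, and there is no ∂_4, so H_3 ≅ Z.

H_0 ≅ Z^4,  H_1 = 0,  H_2 = 0,  H_3 ≅ Z.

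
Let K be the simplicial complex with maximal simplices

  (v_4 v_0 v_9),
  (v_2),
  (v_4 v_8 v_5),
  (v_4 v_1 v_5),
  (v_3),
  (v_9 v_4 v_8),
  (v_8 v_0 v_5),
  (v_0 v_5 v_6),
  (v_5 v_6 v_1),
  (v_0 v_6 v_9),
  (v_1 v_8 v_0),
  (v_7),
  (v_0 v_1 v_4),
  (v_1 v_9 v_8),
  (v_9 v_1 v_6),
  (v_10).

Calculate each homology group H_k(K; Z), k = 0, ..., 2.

H_0 = Z^5,  H_1 = Z/2,  H_2 = 0.

Order the vertices as v_0 < v_1 < v_2 < v_3 < v_4 < v_5 < v_6 < v_7 < v_8 < v_9 < v_10. Listing each simplex with vertices in this order, K has dimension 2 with simplices:

  0-simplices (11): [v_0], [v_1], [v_2], [v_3], [v_4], [v_5], [v_6], [v_7], [v_8], [v_9], [v_10]
  1-simplices (18): (18 of them)
  2-simplices (12): (12 of them)

giving chain groups C_0 ≅ Z^11, C_1 ≅ Z^18, C_2 ≅ Z^12.

∂_1: C_1 → C_0 maps an edge to its endpoints' difference, ∂[p,q] = q − p. For instance
  ∂[v_1,v_5] = [v_5] − [v_1].
The resulting 11×18 matrix has rank 6, and its Smith normal form has invariant factors (1,1,1,1,1,1).

Boundary ∂_2: C_2 → C_1 acts by ∂[p,q,r] = [q,r] − [p,r] + [p,q]. For instance
  ∂[v_1,v_8,v_9] = [v_8,v_9] − [v_1,v_9] + [v_1,v_8],
  ∂[v_0,v_6,v_9] = [v_6,v_9] − [v_0,v_9] + [v_0,v_6].
This gives a 18×12 integer matrix of rank 12; reducing to Smith normal form yields diagonal entries (1,1,1,1,1,1,1,1,1,1,1,2).

Computing H_k = (kernel of ∂_k) / (image of ∂_{k+1}):

  H_0: rank C_0 − rank ∂_1 = 11 − 6 = 5, and the invariant factors of ∂_1 are all 1, so H_0 = Z^5.
  H_1: rank ker ∂_1 − rank ∂_2 = (18 − 6) − 12 = 0, and ∂_2 has invariant factor 2 > 1, so H_1 = Z/2.
  H_2: rank ker ∂_2 − rank ∂_3 = (12 − 12) − 0 = 0, and there is no ∂_3, so H_2 = 0.

As a check, the Euler characteristic is 11 − 18 + 12 = 5, which agrees with 5 − 0 + 0 = 5.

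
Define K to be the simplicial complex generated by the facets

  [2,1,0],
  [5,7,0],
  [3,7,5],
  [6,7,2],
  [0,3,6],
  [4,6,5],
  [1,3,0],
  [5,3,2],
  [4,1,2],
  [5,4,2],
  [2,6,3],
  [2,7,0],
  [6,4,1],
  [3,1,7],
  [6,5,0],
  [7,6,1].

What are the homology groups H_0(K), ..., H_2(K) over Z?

Take the total order 0 < 1 < 2 < 3 < 4 < 5 < 6 < 7 on the vertex set. Then K (dimension 2) consists of the simplices:

  0-simplices (8): [0], [1], [2], [3], [4], [5], [6], [7]
  1-simplices (24): (24 of them)
  2-simplices (16): [0,1,2], [0,1,3], [0,2,7], [0,3,6], [0,5,6], [0,5,7], [1,2,4], [1,3,7], [1,4,6], [1,6,7], [2,3,5], [2,3,6], [2,4,5], [2,6,7], [3,5,7], [4,5,6]

Hence C_0 ≅ Z^8, C_1 ≅ Z^24, C_2 ≅ Z^16.

Boundary ∂_1: C_1 → C_0 sends each edge [p,q] (with p < q) to q − p.
The resulting 8×24 matrix has rank 7, and its Smith normal form has invariant factors (1,1,1,1,1,1,1).

The boundary map ∂_2: C_2 → C_1 sends each 2-simplex [p,q,r] to [q,r] − [p,r] + [p,q]. For instance
  ∂[2,4,5] = [4,5] − [2,5] + [2,4],
  ∂[1,3,7] = [3,7] − [1,7] + [1,3].
This gives a 24×16 integer matrix of rank 15; reducing to Smith normal form yields diagonal entries (1,1,1,1,1,1,1,1,1,1,1,1,1,1,1).

From H_k ≅ ker(∂_k) / im(∂_{k+1}) we obtain:

  H_0: rank C_0 − rank ∂_1 = 8 − 7 = 1, and the invariant factors of ∂_1 are all 1, so H_0 ≅ Z.
  H_1: rank ker ∂_1 − rank ∂_2 = (24 − 7) − 15 = 2, and the invariant factors of ∂_2 are all 1, so H_1 ≅ Z^2.
  H_2: rank ker ∂_2 − rank ∂_3 = (16 − 15) − 0 = 1, and there is no ∂_3, so H_2 ≅ Z.

H_0 = Z,  H_1 = Z^2,  H_2 = Z.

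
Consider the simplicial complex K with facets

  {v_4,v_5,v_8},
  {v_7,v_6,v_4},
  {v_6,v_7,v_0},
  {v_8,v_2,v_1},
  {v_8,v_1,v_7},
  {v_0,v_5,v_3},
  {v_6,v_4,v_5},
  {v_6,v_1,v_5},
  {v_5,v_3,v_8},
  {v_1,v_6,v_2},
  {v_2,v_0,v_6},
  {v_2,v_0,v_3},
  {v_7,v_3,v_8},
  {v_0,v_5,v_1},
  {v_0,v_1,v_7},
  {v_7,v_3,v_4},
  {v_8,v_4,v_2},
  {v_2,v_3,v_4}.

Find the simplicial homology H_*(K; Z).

H_0 ≅ Z,  H_1 ≅ Z ⊕ Z/2,  H_2 = 0.

Take the total order v_0 < v_1 < v_2 < v_3 < v_4 < v_5 < v_6 < v_7 < v_8 on the vertex set. Then K (dimension 2) consists of the simplices:

  0-simplices (9): [v_0], [v_1], [v_2], [v_3], [v_4], [v_5], [v_6], [v_7], [v_8]
  1-simplices (27): (27 of them)
  2-simplices (18): (18 of them)

Hence C_0 ≅ Z^9, C_1 ≅ Z^27, C_2 ≅ Z^18.

The boundary map ∂_1: C_1 → C_0 is given by ∂[p,q] = [q] − [p]. For instance
  ∂[v_4,v_5] = [v_5] − [v_4].
This gives a 9×27 integer matrix of rank 8; reducing to Smith normal form yields diagonal entries (1,1,1,1,1,1,1,1).

The boundary map ∂_2: C_2 → C_1 maps a triangle to the signed sum of its edges. For instance
  ∂[v_0,v_1,v_7] = [v_1,v_7] − [v_0,v_7] + [v_0,v_1],
  ∂[v_4,v_5,v_8] = [v_5,v_8] − [v_4,v_8] + [v_4,v_5].
This gives a 27×18 integer matrix of rank 18; reducing to Smith normal form yields diagonal entries (1,1,1,1,1,1,1,1,1,1,1,1,1,1,1,1,1,2).

From H_k ≅ ker(∂_k) / im(∂_{k+1}) we obtain:

  H_0: rank C_0 − rank ∂_1 = 9 − 8 = 1, and the invariant factors of ∂_1 are all 1, so H_0 ≅ Z.
  H_1: rank ker ∂_1 − rank ∂_2 = (27 − 8) − 18 = 1, and ∂_2 has invariant factor 2 > 1, so H_1 ≅ Z ⊕ Z/2.
  H_2: rank ker ∂_2 − rank ∂_3 = (18 − 18) − 0 = 0, and there is no ∂_3, so H_2 ≅ 0.

As a check, the Euler characteristic is 9 − 27 + 18 = 0, which agrees with 1 − 1 + 0 = 0.
(K is a triangulation of the Klein bottle.)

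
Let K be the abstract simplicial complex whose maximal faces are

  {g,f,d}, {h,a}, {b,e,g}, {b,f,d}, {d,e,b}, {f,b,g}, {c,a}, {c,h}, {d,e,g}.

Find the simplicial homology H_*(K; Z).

H_0 ≅ Z^2,  H_1 ≅ Z,  H_2 ≅ Z.

Take the total order a < b < c < d < e < f < g < h on the vertex set. Then K (dimension 2) consists of the simplices:

  0-simplices (8): a, b, c, d, e, f, g, h
  1-simplices (12): ac, ah, bd, be, bf, bg, ch, de, df, dg, eg, fg
  2-simplices (6): bde, bdf, beg, bfg, deg, dfg

giving chain groups C_0 ≅ Z^8, C_1 ≅ Z^12, C_2 ≅ Z^6.

∂_1: C_1 → C_0 maps an edge to its endpoints' difference, ∂[p,q] = q − p.
This gives a 8×12 integer matrix of rank 6; reducing to Smith normal form yields diagonal entries (1,1,1,1,1,1).

Boundary ∂_2: C_2 → C_1 acts by ∂[p,q,r] = [q,r] − [p,r] + [p,q]. For instance
  ∂bdf = df − bf + bd,
  ∂bfg = fg − bg + bf.
The resulting 12×6 matrix has rank 5, and its Smith normal form has invariant factors (1,1,1,1,1).

Reading off H_k = ker ∂_k / im ∂_{k+1}:

  H_0: rank C_0 − rank ∂_1 = 8 − 6 = 2, and the invariant factors of ∂_1 are all 1, so H_0 ≅ Z^2.
  H_1: rank ker ∂_1 − rank ∂_2 = (12 − 6) − 5 = 1, and the invariant factors of ∂_2 are all 1, so H_1 ≅ Z.
  H_2: rank ker ∂_2 − rank ∂_3 = (6 − 5) − 0 = 1, and there is no ∂_3, so H_2 ≅ Z.

As a check, the Euler characteristic is 8 − 12 + 6 = 2, which agrees with 2 − 1 + 1 = 2.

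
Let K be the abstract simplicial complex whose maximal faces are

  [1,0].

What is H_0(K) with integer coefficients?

Fix the vertex order 0 < 1 and write every simplex with vertices in increasing order. Then dim K = 1 and the simplices of K are:

  0-simplices (2): [0], [1]
  1-simplices (1): [0,1]

giving chain groups C_0 ≅ Z^2, C_1 ≅ Z^1.

∂_1: C_1 → C_0 is given by ∂[p,q] = [q] − [p].
As a 2×1 matrix over Z this has rank 1, with invariant factors (1).

Reading off H_k = ker ∂_k / im ∂_{k+1}:

  H_0: rank C_0 − rank ∂_1 = 2 − 1 = 1, and the invariant factors of ∂_1 are all 1, so H_0 = Z.

H_0 ≅ Z.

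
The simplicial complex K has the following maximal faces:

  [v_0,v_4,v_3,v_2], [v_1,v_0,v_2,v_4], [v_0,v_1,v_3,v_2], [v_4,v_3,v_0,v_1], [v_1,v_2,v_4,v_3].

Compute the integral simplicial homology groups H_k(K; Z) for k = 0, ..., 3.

Fix the vertex order v_0 < v_1 < v_2 < v_3 < v_4 and write every simplex with vertices in increasing order. Then dim K = 3 and the simplices of K are:

  0-simplices (5): [v_0], [v_1], [v_2], [v_3], [v_4]
  1-simplices (10): [v_0,v_1], [v_0,v_2], [v_0,v_3], [v_0,v_4], [v_1,v_2], [v_1,v_3], [v_1,v_4], [v_2,v_3], [v_2,v_4], [v_3,v_4]
  2-simplices (10): [v_0,v_1,v_2], [v_0,v_1,v_3], [v_0,v_1,v_4], [v_0,v_2,v_3], [v_0,v_2,v_4], [v_0,v_3,v_4], [v_1,v_2,v_3], [v_1,v_2,v_4], [v_1,v_3,v_4], [v_2,v_3,v_4]
  3-simplices (5): [v_0,v_1,v_2,v_3], [v_0,v_1,v_2,v_4], [v_0,v_1,v_3,v_4], [v_0,v_2,v_3,v_4], [v_1,v_2,v_3,v_4]

Hence C_0 ≅ Z^5, C_1 ≅ Z^10, C_2 ≅ Z^10, C_3 ≅ Z^5.

∂_1: C_1 → C_0 sends each edge [p,q] (with p < q) to q − p. For instance
  ∂[v_1,v_4] = [v_4] − [v_1].
This gives a 5×10 integer matrix of rank 4; reducing to Smith normal form yields diagonal entries (1,1,1,1).

Boundary ∂_2: C_2 → C_1 maps a triangle to the signed sum of its edges. For instance
  ∂[v_0,v_1,v_4] = [v_1,v_4] − [v_0,v_4] + [v_0,v_1],
  ∂[v_0,v_1,v_3] = [v_1,v_3] − [v_0,v_3] + [v_0,v_1].
The resulting 10×10 matrix has rank 6, and its Smith normal form has invariant factors (1,1,1,1,1,1).

∂_3: C_3 → C_2 sends each 3-simplex σ to the alternating sum Σ_i (−1)^i (σ with its i-th vertex removed). For instance
  ∂[v_0,v_1,v_2,v_4] = [v_1,v_2,v_4] − [v_0,v_2,v_4] + [v_0,v_1,v_4] − [v_0,v_1,v_2],
  ∂[v_0,v_1,v_2,v_3] = [v_1,v_2,v_3] − [v_0,v_2,v_3] + [v_0,v_1,v_3] − [v_0,v_1,v_2].
As a 10×5 matrix over Z this has rank 4, with invariant factors (1,1,1,1).

From H_k ≅ ker(∂_k) / im(∂_{k+1}) we obtain:

  H_0: rank C_0 − rank ∂_1 = 5 − 4 = 1, and the invariant factors of ∂_1 are all 1, so H_0 = Z.
  H_1: rank ker ∂_1 − rank ∂_2 = (10 − 4) − 6 = 0, and the invariant factors of ∂_2 are all 1, so H_1 = 0.
  H_2: rank ker ∂_2 − rank ∂_3 = (10 − 6) − 4 = 0, and the invariant factors of ∂_3 are all 1, so H_2 = 0.
  H_3: rank ker ∂_3 − rank ∂_4 = (5 − 4) − 0 = 1, and there is no ∂_4, so H_3 = Z.

H_0 ≅ Z,  H_1 = 0,  H_2 = 0,  H_3 ≅ Z.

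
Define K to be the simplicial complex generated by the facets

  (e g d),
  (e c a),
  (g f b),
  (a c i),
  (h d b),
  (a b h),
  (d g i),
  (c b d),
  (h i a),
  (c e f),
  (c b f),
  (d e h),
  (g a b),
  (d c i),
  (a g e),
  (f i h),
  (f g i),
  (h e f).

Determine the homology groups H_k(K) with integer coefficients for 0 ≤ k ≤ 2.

H_0 = Z,  H_1 = Z^2,  H_2 = Z.

Order the vertices as a < b < c < d < e < f < g < h < i. Listing each simplex with vertices in this order, K has dimension 2 with simplices:

  0-simplices (9): a, b, c, d, e, f, g, h, i
  1-simplices (27): ab, ac, ae, ag, ah, ai, bc, bd, bf, bg, bh, cd, ce, cf, ci, de, dg, dh, di, ef, eg, eh, fg, fh, fi, gi, hi
  2-simplices (18): abg, abh, ace, aci, aeg, ahi, bcd, bcf, bdh, bfg, cdi, cef, deg, deh, dgi, efh, fgi, fhi

giving chain groups C_0 ≅ Z^9, C_1 ≅ Z^27, C_2 ≅ Z^18.

The boundary map ∂_1: C_1 → C_0 is given by ∂[p,q] = [q] − [p].
The resulting 9×27 matrix has rank 8, and its Smith normal form has invariant factors (1,1,1,1,1,1,1,1).

∂_2: C_2 → C_1 maps a triangle to the signed sum of its edges. For instance
  ∂abh = bh − ah + ab,
  ∂efh = fh − eh + ef.
As a 27×18 matrix over Z this has rank 17, with invariant factors (1,1,1,1,1,1,1,1,1,1,1,1,1,1,1,1,1).

Reading off H_k = ker ∂_k / im ∂_{k+1}:

  H_0: rank C_0 − rank ∂_1 = 9 − 8 = 1, and the invariant factors of ∂_1 are all 1, so H_0 = Z.
  H_1: rank ker ∂_1 − rank ∂_2 = (27 − 8) − 17 = 2, and the invariant factors of ∂_2 are all 1, so H_1 = Z^2.
  H_2: rank ker ∂_2 − rank ∂_3 = (18 − 17) − 0 = 1, and there is no ∂_3, so H_2 = Z.

(K is a triangulation of the torus T^2.)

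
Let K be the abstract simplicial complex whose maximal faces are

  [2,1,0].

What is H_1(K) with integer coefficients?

H_1 = 0.

Take the total order 0 < 1 < 2 on the vertex set. Then K (dimension 2) consists of the simplices:

  0-simplices (3): [0], [1], [2]
  1-simplices (3): [0,1], [0,2], [1,2]
  2-simplices (1): [0,1,2]

Hence C_0 ≅ Z^3, C_1 ≅ Z^3, C_2 ≅ Z^1.

∂_1: C_1 → C_0 is given by ∂[p,q] = [q] − [p].
This gives a 3×3 integer matrix of rank 2; reducing to Smith normal form yields diagonal entries (1,1).

Boundary ∂_2: C_2 → C_1 sends each 2-simplex [p,q,r] to [q,r] − [p,r] + [p,q]. For instance
  ∂[0,1,2] = [1,2] − [0,2] + [0,1].
As a 3×1 matrix over Z this has rank 1, with invariant factors (1).

Reading off H_k = ker ∂_k / im ∂_{k+1}:

  H_1: rank ker ∂_1 − rank ∂_2 = (3 − 2) − 1 = 0, and the invariant factors of ∂_2 are all 1, so H_1 = 0.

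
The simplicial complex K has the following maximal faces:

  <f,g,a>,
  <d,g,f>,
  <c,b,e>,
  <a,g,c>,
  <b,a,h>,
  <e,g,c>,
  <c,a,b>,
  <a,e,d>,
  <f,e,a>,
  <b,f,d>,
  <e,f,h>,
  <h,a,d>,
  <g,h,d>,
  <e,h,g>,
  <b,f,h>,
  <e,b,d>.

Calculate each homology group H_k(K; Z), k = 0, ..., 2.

Fix the vertex order a < b < c < d < e < f < g < h and write every simplex with vertices in increasing order. Then dim K = 2 and the simplices of K are:

  0-simplices (8): a, b, c, d, e, f, g, h
  1-simplices (24): ab, ac, ad, ae, af, ag, ah, bc, bd, be, bf, bh, ce, cg, de, df, dg, dh, ef, eg, eh, fg, fh, gh
  2-simplices (16): abc, abh, acg, ade, adh, aef, afg, bce, bde, bdf, bfh, ceg, dfg, dgh, efh, egh

so the chain groups are C_0 ≅ Z^8, C_1 ≅ Z^24, C_2 ≅ Z^16.

The boundary map ∂_1: C_1 → C_0 is given by ∂[p,q] = [q] − [p]. For instance
  ∂gh = h − g.
The resulting 8×24 matrix has rank 7, and its Smith normal form has invariant factors (1,1,1,1,1,1,1).

The boundary map ∂_2: C_2 → C_1 acts by ∂[p,q,r] = [q,r] − [p,r] + [p,q]. For instance
  ∂acg = cg − ag + ac,
  ∂egh = gh − eh + eg.
The 24×16 boundary matrix has rank 15 and Smith normal form diag(1,1,1,1,1,1,1,1,1,1,1,1,1,1,1).

Now H_k = ker ∂_k / im ∂_{k+1}, so:

  H_0: rank C_0 − rank ∂_1 = 8 − 7 = 1, and the invariant factors of ∂_1 are all 1, so H_0 ≅ Z.
  H_1: rank ker ∂_1 − rank ∂_2 = (24 − 7) − 15 = 2, and the invariant factors of ∂_2 are all 1, so H_1 ≅ Z^2.
  H_2: rank ker ∂_2 − rank ∂_3 = (16 − 15) − 0 = 1, and there is no ∂_3, so H_2 ≅ Z.

As a check, the Euler characteristic is 8 − 24 + 16 = 0, which agrees with 1 − 2 + 1 = 0.
(K is a triangulation of the torus T^2.)

H_0 = Z,  H_1 = Z^2,  H_2 = Z.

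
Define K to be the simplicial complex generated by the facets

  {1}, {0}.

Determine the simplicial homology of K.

Take the total order 0 < 1 on the vertex set. Then K (dimension 0) consists of the simplices:

  0-simplices (2): [0], [1]

so the chain groups are C_0 ≅ Z^2.

From H_k ≅ ker(∂_k) / im(∂_{k+1}) we obtain:

  H_0: rank C_0 − rank ∂_1 = 2 − 0 = 2, and there is no ∂_1, so H_0 ≅ Z^2.

H_0 = Z^2.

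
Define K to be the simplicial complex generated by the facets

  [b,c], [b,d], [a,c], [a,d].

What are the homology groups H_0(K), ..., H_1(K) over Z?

H_0 ≅ Z,  H_1 ≅ Z.

We work with the vertex ordering a < b < c < d. The simplices of K, each written with vertices in increasing order, are:

  0-simplices (4): a, b, c, d
  1-simplices (4): ac, ad, bc, bd

Hence C_0 ≅ Z^4, C_1 ≅ Z^4.

Boundary ∂_1: C_1 → C_0 sends each edge [p,q] (with p < q) to q − p. For instance
  ∂ac = c − a.
As a 4×4 matrix over Z this has rank 3, with invariant factors (1,1,1).

Computing H_k = (kernel of ∂_k) / (image of ∂_{k+1}):

  H_0: rank C_0 − rank ∂_1 = 4 − 3 = 1, and the invariant factors of ∂_1 are all 1, so H_0 = Z.
  H_1: rank ker ∂_1 − rank ∂_2 = (4 − 3) − 0 = 1, and there is no ∂_2, so H_1 = Z.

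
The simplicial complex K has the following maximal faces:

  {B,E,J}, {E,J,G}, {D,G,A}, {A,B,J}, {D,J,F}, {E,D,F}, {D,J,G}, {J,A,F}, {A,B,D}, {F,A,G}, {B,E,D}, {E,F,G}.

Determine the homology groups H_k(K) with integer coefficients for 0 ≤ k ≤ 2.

Fix the vertex order A < B < D < E < F < G < J and write every simplex with vertices in increasing order. Then dim K = 2 and the simplices of K are:

  0-simplices (7): A, B, D, E, F, G, J
  1-simplices (18): AB, AD, AF, AG, AJ, BD, BE, BJ, DE, DF, DG, DJ, EF, EG, EJ, FG, FJ, GJ
  2-simplices (12): ABD, ABJ, ADG, AFG, AFJ, BDE, BEJ, DEF, DFJ, DGJ, EFG, EGJ

giving chain groups C_0 ≅ Z^7, C_1 ≅ Z^18, C_2 ≅ Z^12.

Boundary ∂_1: C_1 → C_0 maps an edge to its endpoints' difference, ∂[p,q] = q − p. For instance
  ∂BE = E − B.
The 7×18 boundary matrix has rank 6 and Smith normal form diag(1,1,1,1,1,1).

Boundary ∂_2: C_2 → C_1 maps a triangle to the signed sum of its edges. For instance
  ∂EGJ = GJ − EJ + EG,
  ∂ADG = DG − AG + AD.
The resulting 18×12 matrix has rank 12, and its Smith normal form has invariant factors (1,1,1,1,1,1,1,1,1,1,1,2).

Computing H_k = (kernel of ∂_k) / (image of ∂_{k+1}):

  H_0: rank C_0 − rank ∂_1 = 7 − 6 = 1, and the invariant factors of ∂_1 are all 1, so H_0 ≅ Z.
  H_1: rank ker ∂_1 − rank ∂_2 = (18 − 6) − 12 = 0, and ∂_2 has invariant factor 2 > 1, so H_1 ≅ Z_2.
  H_2: rank ker ∂_2 − rank ∂_3 = (12 − 12) − 0 = 0, and there is no ∂_3, so H_2 ≅ 0.

H_0 ≅ Z,  H_1 ≅ Z_2,  H_2 = 0.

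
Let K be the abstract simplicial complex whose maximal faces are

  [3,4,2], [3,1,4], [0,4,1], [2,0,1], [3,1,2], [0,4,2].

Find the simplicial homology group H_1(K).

H_1 = 0.

Take the total order 0 < 1 < 2 < 3 < 4 on the vertex set. Then K (dimension 2) consists of the simplices:

  0-simplices (5): [0], [1], [2], [3], [4]
  1-simplices (9): [0,1], [0,2], [0,4], [1,2], [1,3], [1,4], [2,3], [2,4], [3,4]
  2-simplices (6): [0,1,2], [0,1,4], [0,2,4], [1,2,3], [1,3,4], [2,3,4]

giving chain groups C_0 ≅ Z^5, C_1 ≅ Z^9, C_2 ≅ Z^6.

Boundary ∂_1: C_1 → C_0 is given by ∂[p,q] = [q] − [p].
The 5×9 boundary matrix has rank 4 and Smith normal form diag(1,1,1,1).

Boundary ∂_2: C_2 → C_1 sends each 2-simplex [p,q,r] to [q,r] − [p,r] + [p,q]. For instance
  ∂[2,3,4] = [3,4] − [2,4] + [2,3],
  ∂[0,2,4] = [2,4] − [0,4] + [0,2].
The 9×6 boundary matrix has rank 5 and Smith normal form diag(1,1,1,1,1).

Computing H_k = (kernel of ∂_k) / (image of ∂_{k+1}):

  H_1: rank ker ∂_1 − rank ∂_2 = (9 − 4) − 5 = 0, and the invariant factors of ∂_2 are all 1, so H_1 ≅ 0.

(K is a triangulation of the 2-sphere S^2.)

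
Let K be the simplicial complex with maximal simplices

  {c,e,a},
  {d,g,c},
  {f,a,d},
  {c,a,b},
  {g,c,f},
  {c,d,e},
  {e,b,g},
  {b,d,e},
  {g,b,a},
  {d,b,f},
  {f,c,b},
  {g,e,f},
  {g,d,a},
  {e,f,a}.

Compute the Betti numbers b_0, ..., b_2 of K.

Fix the vertex order a < b < c < d < e < f < g and write every simplex with vertices in increasing order. Then dim K = 2 and the simplices of K are:

  0-simplices (7): a, b, c, d, e, f, g
  1-simplices (21): ab, ac, ad, ae, af, ag, bc, bd, be, bf, bg, cd, ce, cf, cg, de, df, dg, ef, eg, fg
  2-simplices (14): abc, abg, ace, adf, adg, aef, bcf, bde, bdf, beg, cde, cdg, cfg, efg

giving chain groups C_0 ≅ Z^7, C_1 ≅ Z^21, C_2 ≅ Z^14.

Boundary ∂_1: C_1 → C_0 is given by ∂[p,q] = [q] − [p].
As a 7×21 matrix over Z this has rank 6, with invariant factors (1,1,1,1,1,1).

Boundary ∂_2: C_2 → C_1 maps a triangle to the signed sum of its edges. For instance
  ∂abc = bc − ac + ab,
  ∂bcf = cf − bf + bc.
The 21×14 boundary matrix has rank 13 and Smith normal form diag(1,1,1,1,1,1,1,1,1,1,1,1,1).

From H_k ≅ ker(∂_k) / im(∂_{k+1}) we obtain:

  H_0: rank C_0 − rank ∂_1 = 7 − 6 = 1, and the invariant factors of ∂_1 are all 1, so H_0 ≅ Z.
  H_1: rank ker ∂_1 − rank ∂_2 = (21 − 6) − 13 = 2, and the invariant factors of ∂_2 are all 1, so H_1 ≅ Z^2.
  H_2: rank ker ∂_2 − rank ∂_3 = (14 − 13) − 0 = 1, and there is no ∂_3, so H_2 ≅ Z.

As a check, the Euler characteristic is 7 − 21 + 14 = 0, which agrees with 1 − 2 + 1 = 0.

Hence the Betti numbers are b_0 = 1, b_1 = 2, b_2 = 1.

b_0 = 1, b_1 = 2, b_2 = 1.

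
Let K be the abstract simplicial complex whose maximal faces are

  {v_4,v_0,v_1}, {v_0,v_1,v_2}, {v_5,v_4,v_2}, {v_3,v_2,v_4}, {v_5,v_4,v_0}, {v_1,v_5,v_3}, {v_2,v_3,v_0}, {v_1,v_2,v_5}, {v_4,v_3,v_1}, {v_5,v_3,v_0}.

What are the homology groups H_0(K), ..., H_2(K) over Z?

Take the total order v_0 < v_1 < v_2 < v_3 < v_4 < v_5 on the vertex set. Then K (dimension 2) consists of the simplices:

  0-simplices (6): [v_0], [v_1], [v_2], [v_3], [v_4], [v_5]
  1-simplices (15): (15 of them)
  2-simplices (10): [v_0,v_1,v_2], [v_0,v_1,v_4], [v_0,v_2,v_3], [v_0,v_3,v_5], [v_0,v_4,v_5], [v_1,v_2,v_5], [v_1,v_3,v_4], [v_1,v_3,v_5], [v_2,v_3,v_4], [v_2,v_4,v_5]

giving chain groups C_0 ≅ Z^6, C_1 ≅ Z^15, C_2 ≅ Z^10.

Boundary ∂_1: C_1 → C_0 is given by ∂[p,q] = [q] − [p]. For instance
  ∂[v_1,v_2] = [v_2] − [v_1].
As a 6×15 matrix over Z this has rank 5, with invariant factors (1,1,1,1,1).

Boundary ∂_2: C_2 → C_1 acts by ∂[p,q,r] = [q,r] − [p,r] + [p,q]. For instance
  ∂[v_0,v_2,v_3] = [v_2,v_3] − [v_0,v_3] + [v_0,v_2],
  ∂[v_0,v_1,v_4] = [v_1,v_4] − [v_0,v_4] + [v_0,v_1].
The 15×10 boundary matrix has rank 10 and Smith normal form diag(1,1,1,1,1,1,1,1,1,2).

From H_k ≅ ker(∂_k) / im(∂_{k+1}) we obtain:

  H_0: rank C_0 − rank ∂_1 = 6 − 5 = 1, and the invariant factors of ∂_1 are all 1, so H_0 = Z.
  H_1: rank ker ∂_1 − rank ∂_2 = (15 − 5) − 10 = 0, and ∂_2 has invariant factor 2 > 1, so H_1 = Z/2.
  H_2: rank ker ∂_2 − rank ∂_3 = (10 − 10) − 0 = 0, and there is no ∂_3, so H_2 = 0.

As a check, the Euler characteristic is 6 − 15 + 10 = 1, which agrees with 1 − 0 + 0 = 1.
(K is a triangulation of the real projective plane RP^2.)

H_0 ≅ Z,  H_1 ≅ Z/2,  H_2 = 0.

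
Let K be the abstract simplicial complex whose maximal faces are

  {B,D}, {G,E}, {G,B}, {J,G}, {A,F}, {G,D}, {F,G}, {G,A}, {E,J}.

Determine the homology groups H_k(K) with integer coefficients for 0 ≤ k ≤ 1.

H_0 = Z,  H_1 = Z^3.

Fix the vertex order A < B < D < E < F < G < J and write every simplex with vertices in increasing order. Then dim K = 1 and the simplices of K are:

  0-simplices (7): A, B, D, E, F, G, J
  1-simplices (9): AF, AG, BD, BG, DG, EG, EJ, FG, GJ

giving chain groups C_0 ≅ Z^7, C_1 ≅ Z^9.

The boundary map ∂_1: C_1 → C_0 sends each edge [p,q] (with p < q) to q − p.
This gives a 7×9 integer matrix of rank 6; reducing to Smith normal form yields diagonal entries (1,1,1,1,1,1).

Reading off H_k = ker ∂_k / im ∂_{k+1}:

  H_0: rank C_0 − rank ∂_1 = 7 − 6 = 1, and the invariant factors of ∂_1 are all 1, so H_0 ≅ Z.
  H_1: rank ker ∂_1 − rank ∂_2 = (9 − 6) − 0 = 3, and there is no ∂_2, so H_1 ≅ Z^3.

As a check, the Euler characteristic is 7 − 9 = -2, which agrees with 1 − 3 = -2.
(K is a triangulation of a wedge of 3 circles.)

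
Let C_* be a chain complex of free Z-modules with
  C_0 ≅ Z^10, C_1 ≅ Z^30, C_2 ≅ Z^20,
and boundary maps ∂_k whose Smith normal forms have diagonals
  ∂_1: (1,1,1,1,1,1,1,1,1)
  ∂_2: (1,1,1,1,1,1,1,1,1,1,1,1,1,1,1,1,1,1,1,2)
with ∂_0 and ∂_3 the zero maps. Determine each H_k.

H_0 = Z,  H_1 = Z ⊕ Z/2Z,  H_2 = 0.

H_0: b_0 = 10 − 0 − 9 = 1; torsion from ∂_1 factors > 1: none. So H_0 = Z.
H_1: b_1 = 30 − 9 − 20 = 1; torsion from ∂_2 factors > 1: [2]. So H_1 = Z ⊕ Z/2Z.
H_2: b_2 = 20 − 20 − 0 = 0; torsion from ∂_3 factors > 1: none. So H_2 = 0.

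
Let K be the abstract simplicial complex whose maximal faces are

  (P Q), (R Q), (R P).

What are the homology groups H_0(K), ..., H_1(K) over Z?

Fix the vertex order P < Q < R and write every simplex with vertices in increasing order. Then dim K = 1 and the simplices of K are:

  0-simplices (3): P, Q, R
  1-simplices (3): PQ, PR, QR

so the chain groups are C_0 ≅ Z^3, C_1 ≅ Z^3.

Boundary ∂_1: C_1 → C_0 sends each edge [p,q] (with p < q) to q − p. For instance
  ∂PR = R − P.
This gives a 3×3 integer matrix of rank 2; reducing to Smith normal form yields diagonal entries (1,1).

From H_k ≅ ker(∂_k) / im(∂_{k+1}) we obtain:

  H_0: rank C_0 − rank ∂_1 = 3 − 2 = 1, and the invariant factors of ∂_1 are all 1, so H_0 ≅ Z.
  H_1: rank ker ∂_1 − rank ∂_2 = (3 − 2) − 0 = 1, and there is no ∂_2, so H_1 ≅ Z.

As a check, the Euler characteristic is 3 − 3 = 0, which agrees with 1 − 1 = 0.

H_0 ≅ Z,  H_1 ≅ Z.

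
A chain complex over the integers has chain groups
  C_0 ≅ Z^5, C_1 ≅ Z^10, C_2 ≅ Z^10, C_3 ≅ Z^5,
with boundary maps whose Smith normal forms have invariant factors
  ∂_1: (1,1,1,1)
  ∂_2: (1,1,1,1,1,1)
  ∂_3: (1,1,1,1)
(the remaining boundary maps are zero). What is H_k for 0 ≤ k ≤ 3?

H_0 = Z,  H_1 = 0,  H_2 = 0,  H_3 = Z.

H_0: b_0 = 5 − 0 − 4 = 1; torsion from ∂_1 factors > 1: none. So H_0 = Z.
H_1: b_1 = 10 − 4 − 6 = 0; torsion from ∂_2 factors > 1: none. So H_1 = 0.
H_2: b_2 = 10 − 6 − 4 = 0; torsion from ∂_3 factors > 1: none. So H_2 = 0.
H_3: b_3 = 5 − 4 − 0 = 1; torsion from ∂_4 factors > 1: none. So H_3 = Z.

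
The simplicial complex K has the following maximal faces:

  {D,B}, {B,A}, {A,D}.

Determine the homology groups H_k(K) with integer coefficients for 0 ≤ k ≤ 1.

Fix the vertex order A < B < D and write every simplex with vertices in increasing order. Then dim K = 1 and the simplices of K are:

  0-simplices (3): A, B, D
  1-simplices (3): AB, AD, BD

giving chain groups C_0 ≅ Z^3, C_1 ≅ Z^3.

The boundary map ∂_1: C_1 → C_0 sends each edge [p,q] (with p < q) to q − p. For instance
  ∂AD = D − A.
As a 3×3 matrix over Z this has rank 2, with invariant factors (1,1).

Now H_k = ker ∂_k / im ∂_{k+1}, so:

  H_0: rank C_0 − rank ∂_1 = 3 − 2 = 1, and the invariant factors of ∂_1 are all 1, so H_0 ≅ Z.
  H_1: rank ker ∂_1 − rank ∂_2 = (3 − 2) − 0 = 1, and there is no ∂_2, so H_1 ≅ Z.

(K is a triangulation of the circle S^1.)

H_0 = Z,  H_1 = Z.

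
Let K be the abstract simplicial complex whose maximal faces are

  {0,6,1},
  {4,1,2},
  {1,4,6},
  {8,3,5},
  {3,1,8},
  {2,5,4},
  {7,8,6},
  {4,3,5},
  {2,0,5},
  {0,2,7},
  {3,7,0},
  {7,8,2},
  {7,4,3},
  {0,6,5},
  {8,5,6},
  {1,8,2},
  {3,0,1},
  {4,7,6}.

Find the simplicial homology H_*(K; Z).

Fix the vertex order 0 < 1 < 2 < 3 < 4 < 5 < 6 < 7 < 8 and write every simplex with vertices in increasing order. Then dim K = 2 and the simplices of K are:

  0-simplices (9): [0], [1], [2], [3], [4], [5], [6], [7], [8]
  1-simplices (27): (27 of them)
  2-simplices (18): [0,1,3], [0,1,6], [0,2,5], [0,2,7], [0,3,7], [0,5,6], [1,2,4], [1,2,8], [1,3,8], [1,4,6], [2,4,5], [2,7,8], [3,4,5], [3,4,7], [3,5,8], [4,6,7], [5,6,8], [6,7,8]

giving chain groups C_0 ≅ Z^9, C_1 ≅ Z^27, C_2 ≅ Z^18.

The boundary map ∂_1: C_1 → C_0 sends each edge [p,q] (with p < q) to q − p. For instance
  ∂[1,6] = [6] − [1].
The resulting 9×27 matrix has rank 8, and its Smith normal form has invariant factors (1,1,1,1,1,1,1,1).

The boundary map ∂_2: C_2 → C_1 maps a triangle to the signed sum of its edges. For instance
  ∂[1,2,8] = [2,8] − [1,8] + [1,2],
  ∂[0,5,6] = [5,6] − [0,6] + [0,5].
As a 27×18 matrix over Z this has rank 17, with invariant factors (1,1,1,1,1,1,1,1,1,1,1,1,1,1,1,1,1).

From H_k ≅ ker(∂_k) / im(∂_{k+1}) we obtain:

  H_0: rank C_0 − rank ∂_1 = 9 − 8 = 1, and the invariant factors of ∂_1 are all 1, so H_0 = Z.
  H_1: rank ker ∂_1 − rank ∂_2 = (27 − 8) − 17 = 2, and the invariant factors of ∂_2 are all 1, so H_1 = Z^2.
  H_2: rank ker ∂_2 − rank ∂_3 = (18 − 17) − 0 = 1, and there is no ∂_3, so H_2 = Z.

H_0 ≅ Z,  H_1 ≅ Z^2,  H_2 ≅ Z.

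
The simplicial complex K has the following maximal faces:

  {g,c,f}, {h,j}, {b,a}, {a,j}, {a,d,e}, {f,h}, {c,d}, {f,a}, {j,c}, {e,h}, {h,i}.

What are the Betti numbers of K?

b_0 = 1, b_1 = 4, b_2 = 0.

We work with the vertex ordering a < b < c < d < e < f < g < h < i < j. The simplices of K, each written with vertices in increasing order, are:

  0-simplices (10): a, b, c, d, e, f, g, h, i, j
  1-simplices (15): ab, ad, ae, af, aj, cd, cf, cg, cj, de, eh, fg, fh, hi, hj
  2-simplices (2): ade, cfg

so the chain groups are C_0 ≅ Z^10, C_1 ≅ Z^15, C_2 ≅ Z^2.

Boundary ∂_1: C_1 → C_0 is given by ∂[p,q] = [q] − [p].
The resulting 10×15 matrix has rank 9, and its Smith normal form has invariant factors (1,1,1,1,1,1,1,1,1).

∂_2: C_2 → C_1 maps a triangle to the signed sum of its edges. For instance
  ∂cfg = fg − cg + cf,
  ∂ade = de − ae + ad.
As a 15×2 matrix over Z this has rank 2, with invariant factors (1,1).

From H_k ≅ ker(∂_k) / im(∂_{k+1}) we obtain:

  H_0: rank C_0 − rank ∂_1 = 10 − 9 = 1, and the invariant factors of ∂_1 are all 1, so H_0 = Z.
  H_1: rank ker ∂_1 − rank ∂_2 = (15 − 9) − 2 = 4, and the invariant factors of ∂_2 are all 1, so H_1 = Z^4.
  H_2: rank ker ∂_2 − rank ∂_3 = (2 − 2) − 0 = 0, and there is no ∂_3, so H_2 = 0.

Hence the Betti numbers are b_0 = 1, b_1 = 4, b_2 = 0.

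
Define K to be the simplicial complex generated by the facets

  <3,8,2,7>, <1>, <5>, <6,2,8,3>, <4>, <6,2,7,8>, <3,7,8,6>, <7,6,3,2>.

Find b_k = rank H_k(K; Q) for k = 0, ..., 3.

b_0 = 4, b_1 = 0, b_2 = 0, b_3 = 1.

Order the vertices as 1 < 2 < 3 < 4 < 5 < 6 < 7 < 8. Listing each simplex with vertices in this order, K has dimension 3 with simplices:

  0-simplices (8): [1], [2], [3], [4], [5], [6], [7], [8]
  1-simplices (10): [2,3], [2,6], [2,7], [2,8], [3,6], [3,7], [3,8], [6,7], [6,8], [7,8]
  2-simplices (10): [2,3,6], [2,3,7], [2,3,8], [2,6,7], [2,6,8], [2,7,8], [3,6,7], [3,6,8], [3,7,8], [6,7,8]
  3-simplices (5): [2,3,6,7], [2,3,6,8], [2,3,7,8], [2,6,7,8], [3,6,7,8]

giving chain groups C_0 ≅ Z^8, C_1 ≅ Z^10, C_2 ≅ Z^10, C_3 ≅ Z^5.

∂_1: C_1 → C_0 is given by ∂[p,q] = [q] − [p]. For instance
  ∂[2,3] = [3] − [2].
The resulting 8×10 matrix has rank 4, and its Smith normal form has invariant factors (1,1,1,1).

The boundary map ∂_2: C_2 → C_1 maps a triangle to the signed sum of its edges. For instance
  ∂[2,6,8] = [6,8] − [2,8] + [2,6],
  ∂[2,3,8] = [3,8] − [2,8] + [2,3].
The 10×10 boundary matrix has rank 6 and Smith normal form diag(1,1,1,1,1,1).

∂_3: C_3 → C_2 sends each 3-simplex σ to the alternating sum Σ_i (−1)^i (σ with its i-th vertex removed). For instance
  ∂[2,3,6,7] = [3,6,7] − [2,6,7] + [2,3,7] − [2,3,6],
  ∂[2,3,6,8] = [3,6,8] − [2,6,8] + [2,3,8] − [2,3,6].
The 10×5 boundary matrix has rank 4 and Smith normal form diag(1,1,1,1).

Computing H_k = (kernel of ∂_k) / (image of ∂_{k+1}):

  H_0: rank C_0 − rank ∂_1 = 8 − 4 = 4, and the invariant factors of ∂_1 are all 1, so H_0 ≅ Z^4.
  H_1: rank ker ∂_1 − rank ∂_2 = (10 − 4) − 6 = 0, and the invariant factors of ∂_2 are all 1, so H_1 ≅ 0.
  H_2: rank ker ∂_2 − rank ∂_3 = (10 − 6) − 4 = 0, and the invariant factors of ∂_3 are all 1, so H_2 ≅ 0.
  H_3: rank ker ∂_3 − rank ∂_4 = (5 − 4) − 0 = 1, and there is no ∂_4, so H_3 ≅ Z.

(K is a triangulation of the disjoint union of the 3-sphere S^3 and a set of 3 points.)

Hence the Betti numbers are b_0 = 4, b_1 = 0, b_2 = 0, b_3 = 1.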